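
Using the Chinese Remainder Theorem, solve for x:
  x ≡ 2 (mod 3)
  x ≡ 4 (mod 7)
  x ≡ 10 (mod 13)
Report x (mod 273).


Moduli 3, 7, 13 are pairwise coprime; by CRT there is a unique solution modulo M = 3 · 7 · 13 = 273.
Solve pairwise, accumulating the modulus:
  Start with x ≡ 2 (mod 3).
  Combine with x ≡ 4 (mod 7): since gcd(3, 7) = 1, we get a unique residue mod 21.
    Write x = 2 + 3·t and substitute into x ≡ 4 (mod 7): 3·t ≡ 4 − 2 = 2 (mod 7).
    The inverse of 3 mod 7 is 5 (since 3·5 = 15 = 2·7 + 1), so t ≡ 5·2 = 10 ≡ 3 (mod 7).
    Then x = 2 + 3·3 = 11, valid modulo lcm(3, 7) = 21: x ≡ 11 (mod 21).
  Combine with x ≡ 10 (mod 13): since gcd(21, 13) = 1, we get a unique residue mod 273.
    Write x = 11 + 21·t and substitute into x ≡ 10 (mod 13): 21·t ≡ 10 − 11 = -1 (mod 13).
    Reduce coefficients mod 13: 8·t ≡ 12 (mod 13).
    The inverse of 8 mod 13 is 5 (since 8·5 = 40 = 3·13 + 1), so t ≡ 5·12 = 60 ≡ 8 (mod 13).
    Then x = 11 + 21·8 = 179, valid modulo lcm(21, 13) = 273: x ≡ 179 (mod 273).
Verify: 179 mod 3 = 2 ✓, 179 mod 7 = 4 ✓, 179 mod 13 = 10 ✓.

x ≡ 179 (mod 273).


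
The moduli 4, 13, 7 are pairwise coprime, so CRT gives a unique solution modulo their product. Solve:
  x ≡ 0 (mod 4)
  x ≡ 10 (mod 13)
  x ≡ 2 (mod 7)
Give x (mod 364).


Moduli 4, 13, 7 are pairwise coprime; by CRT there is a unique solution modulo M = 4 · 13 · 7 = 364.
Solve pairwise, accumulating the modulus:
  Start with x ≡ 0 (mod 4).
  Combine with x ≡ 10 (mod 13): since gcd(4, 13) = 1, we get a unique residue mod 52.
    Write x = 0 + 4·t and substitute into x ≡ 10 (mod 13): 4·t ≡ 10 − 0 = 10 (mod 13).
    The inverse of 4 mod 13 is 10 (since 4·10 = 40 = 3·13 + 1), so t ≡ 10·10 = 100 ≡ 9 (mod 13).
    Then x = 0 + 4·9 = 36, valid modulo lcm(4, 13) = 52: x ≡ 36 (mod 52).
  Combine with x ≡ 2 (mod 7): since gcd(52, 7) = 1, we get a unique residue mod 364.
    Write x = 36 + 52·t and substitute into x ≡ 2 (mod 7): 52·t ≡ 2 − 36 = -34 (mod 7).
    Reduce coefficients mod 7: 3·t ≡ 1 (mod 7).
    The inverse of 3 mod 7 is 5 (since 3·5 = 15 = 2·7 + 1), so t ≡ 5·1 = 5 ≡ 5 (mod 7).
    Then x = 36 + 52·5 = 296, valid modulo lcm(52, 7) = 364: x ≡ 296 (mod 364).
Verify: 296 mod 4 = 0 ✓, 296 mod 13 = 10 ✓, 296 mod 7 = 2 ✓.

x ≡ 296 (mod 364).


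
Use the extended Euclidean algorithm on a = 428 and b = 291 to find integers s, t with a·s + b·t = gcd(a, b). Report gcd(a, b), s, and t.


Euclidean algorithm on (428, 291) — divide until remainder is 0:
  428 = 1 · 291 + 137
  291 = 2 · 137 + 17
  137 = 8 · 17 + 1
  17 = 17 · 1 + 0
gcd(428, 291) = 1.
Track Bezout coefficients alongside the remainders: start with r₀ = 428 = a·1 + b·0 (s = 1, t = 0) and r₁ = 291 = a·0 + b·1 (s = 0, t = 1); each new remainder r_{k+1} = r_{k-1} − q_k·r_k inherits s_{k+1} = s_{k-1} − q_k·s_k, t_{k+1} = t_{k-1} − q_k·t_k, so r_k = a·s_k + b·t_k at every step:
  q = 1: r = 137, s = 1 − 1·0 = 1, t = 0 − 1·1 = -1  (check: 428·1 + 291·(-1) = 137)
  q = 2: r = 17, s = 0 − 2·1 = -2, t = 1 − 2·(-1) = 3  (check: 428·(-2) + 291·3 = 17)
  q = 8: r = 1, s = 1 − 8·(-2) = 17, t = -1 − 8·3 = -25  (check: 428·17 + 291·(-25) = 1)
The row with r = 1 (the gcd) gives the Bezout coefficients s = 17, t = -25.
Result: 428 · (17) + 291 · (-25) = 1.

gcd(428, 291) = 1; s = 17, t = -25 (check: 428·17 + 291·(-25) = 1).


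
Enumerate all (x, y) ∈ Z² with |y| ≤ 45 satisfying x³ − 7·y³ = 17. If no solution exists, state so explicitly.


The equation is x³ - 7y³ = 17. For fixed y, x³ = 7·y³ + 17, so a solution requires the RHS to be a perfect cube.
Strategy: iterate y from -45 to 45, compute RHS = 7·y³ + 17, and check whether it is a (positive or negative) perfect cube.
Check small values of y:
  y = 0: RHS = 17 is not a perfect cube.
  y = 1: RHS = 24 is not a perfect cube.
  y = -1: RHS = 10 is not a perfect cube.
  y = 2: RHS = 73 is not a perfect cube.
  y = -2: RHS = -39 is not a perfect cube.
  y = 3: RHS = 206 is not a perfect cube.
  y = -3: RHS = -172 is not a perfect cube.
Continuing the search up to |y| = 45 finds no solutions either.
No (x, y) in the scanned range satisfies the equation.

No integer solutions with |y| ≤ 45.


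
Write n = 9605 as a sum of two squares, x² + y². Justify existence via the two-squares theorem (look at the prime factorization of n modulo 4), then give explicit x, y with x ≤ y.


Step 1: Factor n = 9605 = 5 · 17 · 113.
Step 2: Check the mod-4 condition on each prime factor: 5 ≡ 1 (mod 4), exponent 1; 17 ≡ 1 (mod 4), exponent 1; 113 ≡ 1 (mod 4), exponent 1.
All primes ≡ 3 (mod 4) appear to even exponent (or don't appear), so by the two-squares theorem n IS expressible as a sum of two squares.
Step 3: Build a representation. Here n = 5 · 17 · 113 is a product of primes ≡ 1 (mod 4). Each prime p ≡ 1 (mod 4) is itself a sum of two squares; find a² by testing p − a² for a perfect square:
  5: 5 − 1² = 4 = 2² ⇒ 5 = 1² + 2².
  17: 17 − 1² = 16 = 4² ⇒ 17 = 1² + 4².
  113: 113 − 1² = 112, 113 − 2² = 109, 113 − 3² = 104, 113 − 4² = 97, 113 − 5² = 88, 113 − 6² = 77, 113 − 7² = 64 = 8² ⇒ 113 = 7² + 8².
  Combine using the Brahmagupta–Fibonacci identity (a² + b²)(c² + d²) = (ac − bd)² + (ad + bc)² = (ac + bd)² + (ad − bc)²:
  5 · 17 = 85: from (1² + 2²)(1² + 4²), take (1·1 − 2·4, 1·4 + 2·1) = (1 − 8, 4 + 2) = (-7, 6); dropping signs (only squares matter) gives (7, 6); check 7² + 6² = 49 + 36 = 85 ✓.
  85 · 113 = 9605: from (7² + 6²)(7² + 8²), take (7·7 − 6·8, 7·8 + 6·7) = (49 − 48, 56 + 42) = (1, 98); check 1² + 98² = 1 + 9604 = 9605 ✓.
Step 4: Order so x ≤ y and verify: 1² + 98² = 1 + 9604 = 9605 = n. ✓

n = 9605 = 1² + 98² (one valid representation with x ≤ y).


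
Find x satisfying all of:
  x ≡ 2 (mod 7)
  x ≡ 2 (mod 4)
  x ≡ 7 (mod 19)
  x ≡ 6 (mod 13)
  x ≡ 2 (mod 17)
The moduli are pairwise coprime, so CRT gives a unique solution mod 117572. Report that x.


Product of moduli M = 7 · 4 · 19 · 13 · 17 = 117572.
Merge one congruence at a time:
  Start: x ≡ 2 (mod 7).
  Combine with x ≡ 2 (mod 4); new modulus lcm = 28.
    Write x = 2 + 7·t and substitute into x ≡ 2 (mod 4): 7·t ≡ 2 − 2 = 0 (mod 4).
    Reduce coefficients mod 4: 3·t ≡ 0 (mod 4).
    The inverse of 3 mod 4 is 3 (since 3·3 = 9 = 2·4 + 1), so t ≡ 3·0 = 0 ≡ 0 (mod 4).
    Then x = 2 + 7·0 = 2, valid modulo lcm(7, 4) = 28: x ≡ 2 (mod 28).
  Combine with x ≡ 7 (mod 19); new modulus lcm = 532.
    Write x = 2 + 28·t and substitute into x ≡ 7 (mod 19): 28·t ≡ 7 − 2 = 5 (mod 19).
    Reduce coefficients mod 19: 9·t ≡ 5 (mod 19).
    The inverse of 9 mod 19 is 17 (since 9·17 = 153 = 8·19 + 1), so t ≡ 17·5 = 85 ≡ 9 (mod 19).
    Then x = 2 + 28·9 = 254, valid modulo lcm(28, 19) = 532: x ≡ 254 (mod 532).
  Combine with x ≡ 6 (mod 13); new modulus lcm = 6916.
    Write x = 254 + 532·t and substitute into x ≡ 6 (mod 13): 532·t ≡ 6 − 254 = -248 (mod 13).
    Reduce coefficients mod 13: 12·t ≡ 12 (mod 13).
    The inverse of 12 mod 13 is 12 (since 12·12 = 144 = 11·13 + 1), so t ≡ 12·12 = 144 ≡ 1 (mod 13).
    Then x = 254 + 532·1 = 786, valid modulo lcm(532, 13) = 6916: x ≡ 786 (mod 6916).
  Combine with x ≡ 2 (mod 17); new modulus lcm = 117572.
    Write x = 786 + 6916·t and substitute into x ≡ 2 (mod 17): 6916·t ≡ 2 − 786 = -784 (mod 17).
    Reduce coefficients mod 17: 14·t ≡ 15 (mod 17).
    The inverse of 14 mod 17 is 11 (since 14·11 = 154 = 9·17 + 1), so t ≡ 11·15 = 165 ≡ 12 (mod 17).
    Then x = 786 + 6916·12 = 83778, valid modulo lcm(6916, 17) = 117572: x ≡ 83778 (mod 117572).
Verify against each original: 83778 mod 7 = 2, 83778 mod 4 = 2, 83778 mod 19 = 7, 83778 mod 13 = 6, 83778 mod 17 = 2.

x ≡ 83778 (mod 117572).


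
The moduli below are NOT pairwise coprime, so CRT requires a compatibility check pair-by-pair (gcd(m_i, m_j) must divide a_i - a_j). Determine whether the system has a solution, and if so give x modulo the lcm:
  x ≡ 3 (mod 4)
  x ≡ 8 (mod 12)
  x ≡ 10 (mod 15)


Moduli 4, 12, 15 are not pairwise coprime, so CRT works modulo lcm(m_i) when all pairwise compatibility conditions hold.
Pairwise compatibility: gcd(m_i, m_j) must divide a_i - a_j for every pair.
Merge one congruence at a time:
  Start: x ≡ 3 (mod 4).
  Combine with x ≡ 8 (mod 12): gcd(4, 12) = 4, and 8 - 3 = 5 is NOT divisible by 4.
    ⇒ system is inconsistent (no integer solution).

No solution (the system is inconsistent).


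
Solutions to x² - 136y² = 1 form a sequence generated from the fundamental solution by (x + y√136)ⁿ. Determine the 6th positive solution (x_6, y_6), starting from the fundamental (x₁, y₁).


Step 1: Find the fundamental solution (x₁, y₁) of x² - 136y² = 1.
  Expand √136 as a continued fraction. a₀ = ⌊√136⌋ = 11; iterate m_{k+1} = d_k·a_k − m_k, d_{k+1} = (136 − m_{k+1}²)/d_k, a_{k+1} = ⌊(a₀ + m_{k+1})/d_{k+1}⌋ (starting m₀ = 0, d₀ = 1), with convergents p_k = a_k·p_{k-1} + p_{k-2}, q_k = a_k·q_{k-1} + q_{k-2} (p₋₁ = 1, q₋₁ = 0):
  k = 0: a₀ = 11; p₀/q₀ = 11/1; p₀² − 136·q₀² = 121 − 136 = -15.
  k = 1: m = 11, d = 15, a = ⌊(11 + 11)/15⌋ = 1; p/q = (1·11 + 1)/(1·1 + 0) = 12/1; p² − 136·q² = 144 − 136 = 8.
  k = 2: m = 4, d = 8, a = ⌊(11 + 4)/8⌋ = 1; p/q = (1·12 + 11)/(1·1 + 1) = 23/2; p² − 136·q² = 529 − 544 = -15.
  k = 3: m = 4, d = 15, a = ⌊(11 + 4)/15⌋ = 1; p/q = (1·23 + 12)/(1·2 + 1) = 35/3; p² − 136·q² = 1225 − 1224 = 1.
  The first convergent with p² − 136·q² = 1 gives the fundamental solution (x₁, y₁) = (35, 3).
Step 2: Apply the recurrence (x_{n+1}, y_{n+1}) = (x₁x_n + 136y₁y_n, x₁y_n + y₁x_n) repeatedly.
  From (x_1, y_1) = (35, 3): x_2 = 35·35 + 136·3·3 = 2449; y_2 = 35·3 + 3·35 = 210.
  From (x_2, y_2) = (2449, 210): x_3 = 35·2449 + 136·3·210 = 171395; y_3 = 35·210 + 3·2449 = 14697.
  From (x_3, y_3) = (171395, 14697): x_4 = 35·171395 + 136·3·14697 = 11995201; y_4 = 35·14697 + 3·171395 = 1028580.
  From (x_4, y_4) = (11995201, 1028580): x_5 = 35·11995201 + 136·3·1028580 = 839492675; y_5 = 35·1028580 + 3·11995201 = 71985903.
  From (x_5, y_5) = (839492675, 71985903): x_6 = 35·839492675 + 136·3·71985903 = 58752492049; y_6 = 35·71985903 + 3·839492675 = 5037984630.
Step 3: Verify x_6² - 136·y_6² = 3451855321967808218401 - 3451855321967808218400 = 1 (should be 1). ✓

(x_1, y_1) = (35, 3); (x_6, y_6) = (58752492049, 5037984630).


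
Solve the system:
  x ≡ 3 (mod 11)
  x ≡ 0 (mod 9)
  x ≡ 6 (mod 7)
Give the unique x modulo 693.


Moduli 11, 9, 7 are pairwise coprime; by CRT there is a unique solution modulo M = 11 · 9 · 7 = 693.
Solve pairwise, accumulating the modulus:
  Start with x ≡ 3 (mod 11).
  Combine with x ≡ 0 (mod 9): since gcd(11, 9) = 1, we get a unique residue mod 99.
    Write x = 3 + 11·t and substitute into x ≡ 0 (mod 9): 11·t ≡ 0 − 3 = -3 (mod 9).
    Reduce coefficients mod 9: 2·t ≡ 6 (mod 9).
    The inverse of 2 mod 9 is 5 (since 2·5 = 10 = 1·9 + 1), so t ≡ 5·6 = 30 ≡ 3 (mod 9).
    Then x = 3 + 11·3 = 36, valid modulo lcm(11, 9) = 99: x ≡ 36 (mod 99).
  Combine with x ≡ 6 (mod 7): since gcd(99, 7) = 1, we get a unique residue mod 693.
    Write x = 36 + 99·t and substitute into x ≡ 6 (mod 7): 99·t ≡ 6 − 36 = -30 (mod 7).
    Reduce coefficients mod 7: 1·t ≡ 5 (mod 7).
    So t ≡ 5 (mod 7).
    Then x = 36 + 99·5 = 531, valid modulo lcm(99, 7) = 693: x ≡ 531 (mod 693).
Verify: 531 mod 11 = 3 ✓, 531 mod 9 = 0 ✓, 531 mod 7 = 6 ✓.

x ≡ 531 (mod 693).


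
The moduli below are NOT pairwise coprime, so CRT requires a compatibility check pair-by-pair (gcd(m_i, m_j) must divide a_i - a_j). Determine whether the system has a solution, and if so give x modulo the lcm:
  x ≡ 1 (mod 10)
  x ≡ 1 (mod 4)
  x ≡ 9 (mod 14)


Moduli 10, 4, 14 are not pairwise coprime, so CRT works modulo lcm(m_i) when all pairwise compatibility conditions hold.
Pairwise compatibility: gcd(m_i, m_j) must divide a_i - a_j for every pair.
Merge one congruence at a time:
  Start: x ≡ 1 (mod 10).
  Combine with x ≡ 1 (mod 4): gcd(10, 4) = 2; 1 - 1 = 0, which IS divisible by 2, so compatible.
    Write x = 1 + 10·t and substitute into x ≡ 1 (mod 4): 10·t ≡ 1 − 1 = 0 (mod 4).
    Divide the congruence (and modulus) by g = 2: 5·t ≡ 0 (mod 2).
    Reduce coefficients mod 2: 1·t ≡ 0 (mod 2).
    So t ≡ 0 (mod 2).
    Then x = 1 + 10·0 = 1, valid modulo lcm(10, 4) = 20: x ≡ 1 (mod 20).
  Combine with x ≡ 9 (mod 14): gcd(20, 14) = 2; 9 - 1 = 8, which IS divisible by 2, so compatible.
    Write x = 1 + 20·t and substitute into x ≡ 9 (mod 14): 20·t ≡ 9 − 1 = 8 (mod 14).
    Divide the congruence (and modulus) by g = 2: 10·t ≡ 4 (mod 7).
    Reduce coefficients mod 7: 3·t ≡ 4 (mod 7).
    The inverse of 3 mod 7 is 5 (since 3·5 = 15 = 2·7 + 1), so t ≡ 5·4 = 20 ≡ 6 (mod 7).
    Then x = 1 + 20·6 = 121, valid modulo lcm(20, 14) = 140: x ≡ 121 (mod 140).
Verify: 121 mod 10 = 1, 121 mod 4 = 1, 121 mod 14 = 9.

x ≡ 121 (mod 140).


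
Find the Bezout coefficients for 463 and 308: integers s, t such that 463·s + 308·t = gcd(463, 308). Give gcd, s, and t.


Euclidean algorithm on (463, 308) — divide until remainder is 0:
  463 = 1 · 308 + 155
  308 = 1 · 155 + 153
  155 = 1 · 153 + 2
  153 = 76 · 2 + 1
  2 = 2 · 1 + 0
gcd(463, 308) = 1.
Track Bezout coefficients alongside the remainders: start with r₀ = 463 = a·1 + b·0 (s = 1, t = 0) and r₁ = 308 = a·0 + b·1 (s = 0, t = 1); each new remainder r_{k+1} = r_{k-1} − q_k·r_k inherits s_{k+1} = s_{k-1} − q_k·s_k, t_{k+1} = t_{k-1} − q_k·t_k, so r_k = a·s_k + b·t_k at every step:
  q = 1: r = 155, s = 1 − 1·0 = 1, t = 0 − 1·1 = -1  (check: 463·1 + 308·(-1) = 155)
  q = 1: r = 153, s = 0 − 1·1 = -1, t = 1 − 1·(-1) = 2  (check: 463·(-1) + 308·2 = 153)
  q = 1: r = 2, s = 1 − 1·(-1) = 2, t = -1 − 1·2 = -3  (check: 463·2 + 308·(-3) = 2)
  q = 76: r = 1, s = -1 − 76·2 = -153, t = 2 − 76·(-3) = 230  (check: 463·(-153) + 308·230 = 1)
The row with r = 1 (the gcd) gives the Bezout coefficients s = -153, t = 230.
Result: 463 · (-153) + 308 · (230) = 1.

gcd(463, 308) = 1; s = -153, t = 230 (check: 463·(-153) + 308·230 = 1).


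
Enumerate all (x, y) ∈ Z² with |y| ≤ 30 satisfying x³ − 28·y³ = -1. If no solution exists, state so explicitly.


The equation is x³ - 28y³ = -1. For fixed y, x³ = 28·y³ − 1, so a solution requires the RHS to be a perfect cube.
Strategy: iterate y from -30 to 30, compute RHS = 28·y³ − 1, and check whether it is a (positive or negative) perfect cube.
Check small values of y:
  y = 0: RHS = -1 = (-1)³ ⇒ x = -1 works.
  y = 1: RHS = 27 = (3)³ ⇒ x = 3 works.
  y = -1: RHS = -29 is not a perfect cube.
  y = 2: RHS = 223 is not a perfect cube.
  y = -2: RHS = -225 is not a perfect cube.
  y = 3: RHS = 755 is not a perfect cube.
  y = -3: RHS = -757 is not a perfect cube.
Continuing the search up to |y| = 30 finds no further solutions beyond those listed.
Collected solutions: (-1, 0), (3, 1).

Solutions (with |y| ≤ 30): (-1, 0), (3, 1).


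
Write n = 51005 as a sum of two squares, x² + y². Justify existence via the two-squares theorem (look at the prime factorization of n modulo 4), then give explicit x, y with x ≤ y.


Step 1: Factor n = 51005 = 5 · 101^2.
Step 2: Check the mod-4 condition on each prime factor: 5 ≡ 1 (mod 4), exponent 1; 101 ≡ 1 (mod 4), exponent 2.
All primes ≡ 3 (mod 4) appear to even exponent (or don't appear), so by the two-squares theorem n IS expressible as a sum of two squares.
Step 3: Build a representation. Here n = 5 · 101 · 101 is a product of primes ≡ 1 (mod 4). Each prime p ≡ 1 (mod 4) is itself a sum of two squares; find a² by testing p − a² for a perfect square:
  5: 5 − 1² = 4 = 2² ⇒ 5 = 1² + 2².
  101: 101 − 1² = 100 = 10² ⇒ 101 = 1² + 10².
  Combine using the Brahmagupta–Fibonacci identity (a² + b²)(c² + d²) = (ac − bd)² + (ad + bc)² = (ac + bd)² + (ad − bc)²:
  5 · 101 = 505: from (1² + 2²)(1² + 10²), take (1·1 − 2·10, 1·10 + 2·1) = (1 − 20, 10 + 2) = (-19, 12); dropping signs (only squares matter) gives (19, 12); check 19² + 12² = 361 + 144 = 505 ✓.
  505 · 101 = 51005: from (19² + 12²)(1² + 10²), take (19·1 − 12·10, 19·10 + 12·1) = (19 − 120, 190 + 12) = (-101, 202); dropping signs (only squares matter) gives (101, 202); check 101² + 202² = 10201 + 40804 = 51005 ✓.
Step 4: Order so x ≤ y and verify: 101² + 202² = 10201 + 40804 = 51005 = n. ✓

n = 51005 = 101² + 202² (one valid representation with x ≤ y).


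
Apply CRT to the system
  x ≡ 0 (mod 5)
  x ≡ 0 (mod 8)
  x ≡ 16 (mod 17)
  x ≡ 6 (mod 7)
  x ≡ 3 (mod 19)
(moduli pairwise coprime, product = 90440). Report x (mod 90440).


Product of moduli M = 5 · 8 · 17 · 7 · 19 = 90440.
Merge one congruence at a time:
  Start: x ≡ 0 (mod 5).
  Combine with x ≡ 0 (mod 8); new modulus lcm = 40.
    Write x = 0 + 5·t and substitute into x ≡ 0 (mod 8): 5·t ≡ 0 − 0 = 0 (mod 8).
    The inverse of 5 mod 8 is 5 (since 5·5 = 25 = 3·8 + 1), so t ≡ 5·0 = 0 ≡ 0 (mod 8).
    Then x = 0 + 5·0 = 0, valid modulo lcm(5, 8) = 40: x ≡ 0 (mod 40).
  Combine with x ≡ 16 (mod 17); new modulus lcm = 680.
    Write x = 0 + 40·t and substitute into x ≡ 16 (mod 17): 40·t ≡ 16 − 0 = 16 (mod 17).
    Reduce coefficients mod 17: 6·t ≡ 16 (mod 17).
    The inverse of 6 mod 17 is 3 (since 6·3 = 18 = 1·17 + 1), so t ≡ 3·16 = 48 ≡ 14 (mod 17).
    Then x = 0 + 40·14 = 560, valid modulo lcm(40, 17) = 680: x ≡ 560 (mod 680).
  Combine with x ≡ 6 (mod 7); new modulus lcm = 4760.
    Write x = 560 + 680·t and substitute into x ≡ 6 (mod 7): 680·t ≡ 6 − 560 = -554 (mod 7).
    Reduce coefficients mod 7: 1·t ≡ 6 (mod 7).
    So t ≡ 6 (mod 7).
    Then x = 560 + 680·6 = 4640, valid modulo lcm(680, 7) = 4760: x ≡ 4640 (mod 4760).
  Combine with x ≡ 3 (mod 19); new modulus lcm = 90440.
    Write x = 4640 + 4760·t and substitute into x ≡ 3 (mod 19): 4760·t ≡ 3 − 4640 = -4637 (mod 19).
    Reduce coefficients mod 19: 10·t ≡ 18 (mod 19).
    The inverse of 10 mod 19 is 2 (since 10·2 = 20 = 1·19 + 1), so t ≡ 2·18 = 36 ≡ 17 (mod 19).
    Then x = 4640 + 4760·17 = 85560, valid modulo lcm(4760, 19) = 90440: x ≡ 85560 (mod 90440).
Verify against each original: 85560 mod 5 = 0, 85560 mod 8 = 0, 85560 mod 17 = 16, 85560 mod 7 = 6, 85560 mod 19 = 3.

x ≡ 85560 (mod 90440).


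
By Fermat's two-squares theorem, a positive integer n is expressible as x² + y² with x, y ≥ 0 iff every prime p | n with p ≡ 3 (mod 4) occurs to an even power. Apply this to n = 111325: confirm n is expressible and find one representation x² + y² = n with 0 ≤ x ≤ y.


Step 1: Factor n = 111325 = 5^2 · 61 · 73.
Step 2: Check the mod-4 condition on each prime factor: 5 ≡ 1 (mod 4), exponent 2; 61 ≡ 1 (mod 4), exponent 1; 73 ≡ 1 (mod 4), exponent 1.
All primes ≡ 3 (mod 4) appear to even exponent (or don't appear), so by the two-squares theorem n IS expressible as a sum of two squares.
Step 3: Build a representation. Group n = k² · m with k = 5 and m = 61 · 73 = 4453 (a product of primes ≡ 1 (mod 4)); a representation of m scales to one of n via (k·x)² + (k·y)² = k²(x² + y²). Each prime p ≡ 1 (mod 4) is itself a sum of two squares; find a² by testing p − a² for a perfect square:
  61: 61 − 1² = 60, 61 − 2² = 57, 61 − 3² = 52, 61 − 4² = 45, 61 − 5² = 36 = 6² ⇒ 61 = 5² + 6².
  73: 73 − 1² = 72, 73 − 2² = 69, 73 − 3² = 64 = 8² ⇒ 73 = 3² + 8².
  Combine using the Brahmagupta–Fibonacci identity (a² + b²)(c² + d²) = (ac − bd)² + (ad + bc)² = (ac + bd)² + (ad − bc)²:
  61 · 73 = 4453: from (5² + 6²)(3² + 8²), take (5·3 − 6·8, 5·8 + 6·3) = (15 − 48, 40 + 18) = (-33, 58); dropping signs (only squares matter) gives (33, 58); check 33² + 58² = 1089 + 3364 = 4453 ✓.
  Scale by k = 5: (5·33, 5·58) = (165, 290).
Step 4: Order so x ≤ y and verify: 165² + 290² = 27225 + 84100 = 111325 = n. ✓

n = 111325 = 165² + 290² (one valid representation with x ≤ y).


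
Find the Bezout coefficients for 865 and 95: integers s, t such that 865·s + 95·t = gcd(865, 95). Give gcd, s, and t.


Euclidean algorithm on (865, 95) — divide until remainder is 0:
  865 = 9 · 95 + 10
  95 = 9 · 10 + 5
  10 = 2 · 5 + 0
gcd(865, 95) = 5.
Track Bezout coefficients alongside the remainders: start with r₀ = 865 = a·1 + b·0 (s = 1, t = 0) and r₁ = 95 = a·0 + b·1 (s = 0, t = 1); each new remainder r_{k+1} = r_{k-1} − q_k·r_k inherits s_{k+1} = s_{k-1} − q_k·s_k, t_{k+1} = t_{k-1} − q_k·t_k, so r_k = a·s_k + b·t_k at every step:
  q = 9: r = 10, s = 1 − 9·0 = 1, t = 0 − 9·1 = -9  (check: 865·1 + 95·(-9) = 10)
  q = 9: r = 5, s = 0 − 9·1 = -9, t = 1 − 9·(-9) = 82  (check: 865·(-9) + 95·82 = 5)
The row with r = 5 (the gcd) gives the Bezout coefficients s = -9, t = 82.
Result: 865 · (-9) + 95 · (82) = 5.

gcd(865, 95) = 5; s = -9, t = 82 (check: 865·(-9) + 95·82 = 5).


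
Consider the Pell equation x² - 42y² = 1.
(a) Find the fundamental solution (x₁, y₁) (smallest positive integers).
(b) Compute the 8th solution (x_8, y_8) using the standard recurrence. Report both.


Step 1: Find the fundamental solution (x₁, y₁) of x² - 42y² = 1.
  Expand √42 as a continued fraction. a₀ = ⌊√42⌋ = 6; iterate m_{k+1} = d_k·a_k − m_k, d_{k+1} = (42 − m_{k+1}²)/d_k, a_{k+1} = ⌊(a₀ + m_{k+1})/d_{k+1}⌋ (starting m₀ = 0, d₀ = 1), with convergents p_k = a_k·p_{k-1} + p_{k-2}, q_k = a_k·q_{k-1} + q_{k-2} (p₋₁ = 1, q₋₁ = 0):
  k = 0: a₀ = 6; p₀/q₀ = 6/1; p₀² − 42·q₀² = 36 − 42 = -6.
  k = 1: m = 6, d = 6, a = ⌊(6 + 6)/6⌋ = 2; p/q = (2·6 + 1)/(2·1 + 0) = 13/2; p² − 42·q² = 169 − 168 = 1.
  The first convergent with p² − 42·q² = 1 gives the fundamental solution (x₁, y₁) = (13, 2).
Step 2: Apply the recurrence (x_{n+1}, y_{n+1}) = (x₁x_n + 42y₁y_n, x₁y_n + y₁x_n) repeatedly.
  From (x_1, y_1) = (13, 2): x_2 = 13·13 + 42·2·2 = 337; y_2 = 13·2 + 2·13 = 52.
  From (x_2, y_2) = (337, 52): x_3 = 13·337 + 42·2·52 = 8749; y_3 = 13·52 + 2·337 = 1350.
  From (x_3, y_3) = (8749, 1350): x_4 = 13·8749 + 42·2·1350 = 227137; y_4 = 13·1350 + 2·8749 = 35048.
  From (x_4, y_4) = (227137, 35048): x_5 = 13·227137 + 42·2·35048 = 5896813; y_5 = 13·35048 + 2·227137 = 909898.
  From (x_5, y_5) = (5896813, 909898): x_6 = 13·5896813 + 42·2·909898 = 153090001; y_6 = 13·909898 + 2·5896813 = 23622300.
  From (x_6, y_6) = (153090001, 23622300): x_7 = 13·153090001 + 42·2·23622300 = 3974443213; y_7 = 13·23622300 + 2·153090001 = 613269902.
  From (x_7, y_7) = (3974443213, 613269902): x_8 = 13·3974443213 + 42·2·613269902 = 103182433537; y_8 = 13·613269902 + 2·3974443213 = 15921395152.
Step 3: Verify x_8² - 42·y_8² = 10646614590617422330369 - 10646614590617422330368 = 1 (should be 1). ✓

(x_1, y_1) = (13, 2); (x_8, y_8) = (103182433537, 15921395152).


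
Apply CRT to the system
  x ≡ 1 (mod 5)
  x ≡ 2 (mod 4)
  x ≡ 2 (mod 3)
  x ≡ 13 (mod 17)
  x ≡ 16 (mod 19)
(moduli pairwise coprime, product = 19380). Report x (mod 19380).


Product of moduli M = 5 · 4 · 3 · 17 · 19 = 19380.
Merge one congruence at a time:
  Start: x ≡ 1 (mod 5).
  Combine with x ≡ 2 (mod 4); new modulus lcm = 20.
    Write x = 1 + 5·t and substitute into x ≡ 2 (mod 4): 5·t ≡ 2 − 1 = 1 (mod 4).
    Reduce coefficients mod 4: 1·t ≡ 1 (mod 4).
    So t ≡ 1 (mod 4).
    Then x = 1 + 5·1 = 6, valid modulo lcm(5, 4) = 20: x ≡ 6 (mod 20).
  Combine with x ≡ 2 (mod 3); new modulus lcm = 60.
    Write x = 6 + 20·t and substitute into x ≡ 2 (mod 3): 20·t ≡ 2 − 6 = -4 (mod 3).
    Reduce coefficients mod 3: 2·t ≡ 2 (mod 3).
    The inverse of 2 mod 3 is 2 (since 2·2 = 4 = 1·3 + 1), so t ≡ 2·2 = 4 ≡ 1 (mod 3).
    Then x = 6 + 20·1 = 26, valid modulo lcm(20, 3) = 60: x ≡ 26 (mod 60).
  Combine with x ≡ 13 (mod 17); new modulus lcm = 1020.
    Write x = 26 + 60·t and substitute into x ≡ 13 (mod 17): 60·t ≡ 13 − 26 = -13 (mod 17).
    Reduce coefficients mod 17: 9·t ≡ 4 (mod 17).
    The inverse of 9 mod 17 is 2 (since 9·2 = 18 = 1·17 + 1), so t ≡ 2·4 = 8 ≡ 8 (mod 17).
    Then x = 26 + 60·8 = 506, valid modulo lcm(60, 17) = 1020: x ≡ 506 (mod 1020).
  Combine with x ≡ 16 (mod 19); new modulus lcm = 19380.
    Write x = 506 + 1020·t and substitute into x ≡ 16 (mod 19): 1020·t ≡ 16 − 506 = -490 (mod 19).
    Reduce coefficients mod 19: 13·t ≡ 4 (mod 19).
    The inverse of 13 mod 19 is 3 (since 13·3 = 39 = 2·19 + 1), so t ≡ 3·4 = 12 ≡ 12 (mod 19).
    Then x = 506 + 1020·12 = 12746, valid modulo lcm(1020, 19) = 19380: x ≡ 12746 (mod 19380).
Verify against each original: 12746 mod 5 = 1, 12746 mod 4 = 2, 12746 mod 3 = 2, 12746 mod 17 = 13, 12746 mod 19 = 16.

x ≡ 12746 (mod 19380).


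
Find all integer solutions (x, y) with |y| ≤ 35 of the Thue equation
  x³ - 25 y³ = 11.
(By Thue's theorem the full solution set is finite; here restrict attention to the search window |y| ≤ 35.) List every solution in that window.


The equation is x³ - 25y³ = 11. For fixed y, x³ = 25·y³ + 11, so a solution requires the RHS to be a perfect cube.
Strategy: iterate y from -35 to 35, compute RHS = 25·y³ + 11, and check whether it is a (positive or negative) perfect cube.
Check small values of y:
  y = 0: RHS = 11 is not a perfect cube.
  y = 1: RHS = 36 is not a perfect cube.
  y = -1: RHS = -14 is not a perfect cube.
  y = 2: RHS = 211 is not a perfect cube.
  y = -2: RHS = -189 is not a perfect cube.
  y = 3: RHS = 686 is not a perfect cube.
  y = -3: RHS = -664 is not a perfect cube.
Continuing the search up to |y| = 35 finds no solutions either.
No (x, y) in the scanned range satisfies the equation.

No integer solutions with |y| ≤ 35.


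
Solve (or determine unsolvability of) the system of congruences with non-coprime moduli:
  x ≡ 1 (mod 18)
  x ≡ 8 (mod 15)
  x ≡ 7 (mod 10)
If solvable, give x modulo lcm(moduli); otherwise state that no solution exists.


Moduli 18, 15, 10 are not pairwise coprime, so CRT works modulo lcm(m_i) when all pairwise compatibility conditions hold.
Pairwise compatibility: gcd(m_i, m_j) must divide a_i - a_j for every pair.
Merge one congruence at a time:
  Start: x ≡ 1 (mod 18).
  Combine with x ≡ 8 (mod 15): gcd(18, 15) = 3, and 8 - 1 = 7 is NOT divisible by 3.
    ⇒ system is inconsistent (no integer solution).

No solution (the system is inconsistent).


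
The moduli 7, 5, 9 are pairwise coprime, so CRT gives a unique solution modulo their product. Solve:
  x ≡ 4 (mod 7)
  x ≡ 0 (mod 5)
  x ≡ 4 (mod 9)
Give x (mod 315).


Moduli 7, 5, 9 are pairwise coprime; by CRT there is a unique solution modulo M = 7 · 5 · 9 = 315.
Solve pairwise, accumulating the modulus:
  Start with x ≡ 4 (mod 7).
  Combine with x ≡ 0 (mod 5): since gcd(7, 5) = 1, we get a unique residue mod 35.
    Write x = 4 + 7·t and substitute into x ≡ 0 (mod 5): 7·t ≡ 0 − 4 = -4 (mod 5).
    Reduce coefficients mod 5: 2·t ≡ 1 (mod 5).
    The inverse of 2 mod 5 is 3 (since 2·3 = 6 = 1·5 + 1), so t ≡ 3·1 = 3 ≡ 3 (mod 5).
    Then x = 4 + 7·3 = 25, valid modulo lcm(7, 5) = 35: x ≡ 25 (mod 35).
  Combine with x ≡ 4 (mod 9): since gcd(35, 9) = 1, we get a unique residue mod 315.
    Write x = 25 + 35·t and substitute into x ≡ 4 (mod 9): 35·t ≡ 4 − 25 = -21 (mod 9).
    Reduce coefficients mod 9: 8·t ≡ 6 (mod 9).
    The inverse of 8 mod 9 is 8 (since 8·8 = 64 = 7·9 + 1), so t ≡ 8·6 = 48 ≡ 3 (mod 9).
    Then x = 25 + 35·3 = 130, valid modulo lcm(35, 9) = 315: x ≡ 130 (mod 315).
Verify: 130 mod 7 = 4 ✓, 130 mod 5 = 0 ✓, 130 mod 9 = 4 ✓.

x ≡ 130 (mod 315).


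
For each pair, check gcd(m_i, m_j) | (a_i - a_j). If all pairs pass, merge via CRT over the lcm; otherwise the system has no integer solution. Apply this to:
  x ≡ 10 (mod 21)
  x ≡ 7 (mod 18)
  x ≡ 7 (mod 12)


Moduli 21, 18, 12 are not pairwise coprime, so CRT works modulo lcm(m_i) when all pairwise compatibility conditions hold.
Pairwise compatibility: gcd(m_i, m_j) must divide a_i - a_j for every pair.
Merge one congruence at a time:
  Start: x ≡ 10 (mod 21).
  Combine with x ≡ 7 (mod 18): gcd(21, 18) = 3; 7 - 10 = -3, which IS divisible by 3, so compatible.
    Write x = 10 + 21·t and substitute into x ≡ 7 (mod 18): 21·t ≡ 7 − 10 = -3 (mod 18).
    Divide the congruence (and modulus) by g = 3: 7·t ≡ -1 (mod 6).
    Reduce coefficients mod 6: 1·t ≡ 5 (mod 6).
    So t ≡ 5 (mod 6).
    Then x = 10 + 21·5 = 115, valid modulo lcm(21, 18) = 126: x ≡ 115 (mod 126).
  Combine with x ≡ 7 (mod 12): gcd(126, 12) = 6; 7 - 115 = -108, which IS divisible by 6, so compatible.
    Write x = 115 + 126·t and substitute into x ≡ 7 (mod 12): 126·t ≡ 7 − 115 = -108 (mod 12).
    Divide the congruence (and modulus) by g = 6: 21·t ≡ -18 (mod 2).
    Reduce coefficients mod 2: 1·t ≡ 0 (mod 2).
    So t ≡ 0 (mod 2).
    Then x = 115 + 126·0 = 115, valid modulo lcm(126, 12) = 252: x ≡ 115 (mod 252).
Verify: 115 mod 21 = 10, 115 mod 18 = 7, 115 mod 12 = 7.

x ≡ 115 (mod 252).


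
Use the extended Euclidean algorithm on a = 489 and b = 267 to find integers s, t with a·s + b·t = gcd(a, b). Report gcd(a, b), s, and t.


Euclidean algorithm on (489, 267) — divide until remainder is 0:
  489 = 1 · 267 + 222
  267 = 1 · 222 + 45
  222 = 4 · 45 + 42
  45 = 1 · 42 + 3
  42 = 14 · 3 + 0
gcd(489, 267) = 3.
Track Bezout coefficients alongside the remainders: start with r₀ = 489 = a·1 + b·0 (s = 1, t = 0) and r₁ = 267 = a·0 + b·1 (s = 0, t = 1); each new remainder r_{k+1} = r_{k-1} − q_k·r_k inherits s_{k+1} = s_{k-1} − q_k·s_k, t_{k+1} = t_{k-1} − q_k·t_k, so r_k = a·s_k + b·t_k at every step:
  q = 1: r = 222, s = 1 − 1·0 = 1, t = 0 − 1·1 = -1  (check: 489·1 + 267·(-1) = 222)
  q = 1: r = 45, s = 0 − 1·1 = -1, t = 1 − 1·(-1) = 2  (check: 489·(-1) + 267·2 = 45)
  q = 4: r = 42, s = 1 − 4·(-1) = 5, t = -1 − 4·2 = -9  (check: 489·5 + 267·(-9) = 42)
  q = 1: r = 3, s = -1 − 1·5 = -6, t = 2 − 1·(-9) = 11  (check: 489·(-6) + 267·11 = 3)
The row with r = 3 (the gcd) gives the Bezout coefficients s = -6, t = 11.
Result: 489 · (-6) + 267 · (11) = 3.

gcd(489, 267) = 3; s = -6, t = 11 (check: 489·(-6) + 267·11 = 3).


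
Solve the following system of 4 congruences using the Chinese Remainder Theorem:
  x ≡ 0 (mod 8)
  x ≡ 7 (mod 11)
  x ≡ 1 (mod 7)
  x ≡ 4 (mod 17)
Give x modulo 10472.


Product of moduli M = 8 · 11 · 7 · 17 = 10472.
Merge one congruence at a time:
  Start: x ≡ 0 (mod 8).
  Combine with x ≡ 7 (mod 11); new modulus lcm = 88.
    Write x = 0 + 8·t and substitute into x ≡ 7 (mod 11): 8·t ≡ 7 − 0 = 7 (mod 11).
    The inverse of 8 mod 11 is 7 (since 8·7 = 56 = 5·11 + 1), so t ≡ 7·7 = 49 ≡ 5 (mod 11).
    Then x = 0 + 8·5 = 40, valid modulo lcm(8, 11) = 88: x ≡ 40 (mod 88).
  Combine with x ≡ 1 (mod 7); new modulus lcm = 616.
    Write x = 40 + 88·t and substitute into x ≡ 1 (mod 7): 88·t ≡ 1 − 40 = -39 (mod 7).
    Reduce coefficients mod 7: 4·t ≡ 3 (mod 7).
    The inverse of 4 mod 7 is 2 (since 4·2 = 8 = 1·7 + 1), so t ≡ 2·3 = 6 ≡ 6 (mod 7).
    Then x = 40 + 88·6 = 568, valid modulo lcm(88, 7) = 616: x ≡ 568 (mod 616).
  Combine with x ≡ 4 (mod 17); new modulus lcm = 10472.
    Write x = 568 + 616·t and substitute into x ≡ 4 (mod 17): 616·t ≡ 4 − 568 = -564 (mod 17).
    Reduce coefficients mod 17: 4·t ≡ 14 (mod 17).
    The inverse of 4 mod 17 is 13 (since 4·13 = 52 = 3·17 + 1), so t ≡ 13·14 = 182 ≡ 12 (mod 17).
    Then x = 568 + 616·12 = 7960, valid modulo lcm(616, 17) = 10472: x ≡ 7960 (mod 10472).
Verify against each original: 7960 mod 8 = 0, 7960 mod 11 = 7, 7960 mod 7 = 1, 7960 mod 17 = 4.

x ≡ 7960 (mod 10472).


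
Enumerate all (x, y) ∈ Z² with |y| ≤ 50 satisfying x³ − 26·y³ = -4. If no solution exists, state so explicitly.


The equation is x³ - 26y³ = -4. For fixed y, x³ = 26·y³ − 4, so a solution requires the RHS to be a perfect cube.
Strategy: iterate y from -50 to 50, compute RHS = 26·y³ − 4, and check whether it is a (positive or negative) perfect cube.
Check small values of y:
  y = 0: RHS = -4 is not a perfect cube.
  y = 1: RHS = 22 is not a perfect cube.
  y = -1: RHS = -30 is not a perfect cube.
  y = 2: RHS = 204 is not a perfect cube.
  y = -2: RHS = -212 is not a perfect cube.
  y = 3: RHS = 698 is not a perfect cube.
  y = -3: RHS = -706 is not a perfect cube.
Continuing the search up to |y| = 50 finds no solutions either.
No (x, y) in the scanned range satisfies the equation.

No integer solutions with |y| ≤ 50.


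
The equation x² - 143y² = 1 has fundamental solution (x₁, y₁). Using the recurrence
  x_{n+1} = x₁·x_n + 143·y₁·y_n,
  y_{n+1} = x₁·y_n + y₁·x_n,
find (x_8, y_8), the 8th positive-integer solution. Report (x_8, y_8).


Step 1: Find the fundamental solution (x₁, y₁) of x² - 143y² = 1.
  Expand √143 as a continued fraction. a₀ = ⌊√143⌋ = 11; iterate m_{k+1} = d_k·a_k − m_k, d_{k+1} = (143 − m_{k+1}²)/d_k, a_{k+1} = ⌊(a₀ + m_{k+1})/d_{k+1}⌋ (starting m₀ = 0, d₀ = 1), with convergents p_k = a_k·p_{k-1} + p_{k-2}, q_k = a_k·q_{k-1} + q_{k-2} (p₋₁ = 1, q₋₁ = 0):
  k = 0: a₀ = 11; p₀/q₀ = 11/1; p₀² − 143·q₀² = 121 − 143 = -22.
  k = 1: m = 11, d = 22, a = ⌊(11 + 11)/22⌋ = 1; p/q = (1·11 + 1)/(1·1 + 0) = 12/1; p² − 143·q² = 144 − 143 = 1.
  The first convergent with p² − 143·q² = 1 gives the fundamental solution (x₁, y₁) = (12, 1).
Step 2: Apply the recurrence (x_{n+1}, y_{n+1}) = (x₁x_n + 143y₁y_n, x₁y_n + y₁x_n) repeatedly.
  From (x_1, y_1) = (12, 1): x_2 = 12·12 + 143·1·1 = 287; y_2 = 12·1 + 1·12 = 24.
  From (x_2, y_2) = (287, 24): x_3 = 12·287 + 143·1·24 = 6876; y_3 = 12·24 + 1·287 = 575.
  From (x_3, y_3) = (6876, 575): x_4 = 12·6876 + 143·1·575 = 164737; y_4 = 12·575 + 1·6876 = 13776.
  From (x_4, y_4) = (164737, 13776): x_5 = 12·164737 + 143·1·13776 = 3946812; y_5 = 12·13776 + 1·164737 = 330049.
  From (x_5, y_5) = (3946812, 330049): x_6 = 12·3946812 + 143·1·330049 = 94558751; y_6 = 12·330049 + 1·3946812 = 7907400.
  From (x_6, y_6) = (94558751, 7907400): x_7 = 12·94558751 + 143·1·7907400 = 2265463212; y_7 = 12·7907400 + 1·94558751 = 189447551.
  From (x_7, y_7) = (2265463212, 189447551): x_8 = 12·2265463212 + 143·1·189447551 = 54276558337; y_8 = 12·189447551 + 1·2265463212 = 4538833824.
Step 3: Verify x_8² - 143·y_8² = 2945944784909764205569 - 2945944784909764205568 = 1 (should be 1). ✓

(x_1, y_1) = (12, 1); (x_8, y_8) = (54276558337, 4538833824).


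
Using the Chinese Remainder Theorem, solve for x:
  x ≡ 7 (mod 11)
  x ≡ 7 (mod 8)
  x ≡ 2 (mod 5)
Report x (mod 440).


Moduli 11, 8, 5 are pairwise coprime; by CRT there is a unique solution modulo M = 11 · 8 · 5 = 440.
Solve pairwise, accumulating the modulus:
  Start with x ≡ 7 (mod 11).
  Combine with x ≡ 7 (mod 8): since gcd(11, 8) = 1, we get a unique residue mod 88.
    Write x = 7 + 11·t and substitute into x ≡ 7 (mod 8): 11·t ≡ 7 − 7 = 0 (mod 8).
    Reduce coefficients mod 8: 3·t ≡ 0 (mod 8).
    The inverse of 3 mod 8 is 3 (since 3·3 = 9 = 1·8 + 1), so t ≡ 3·0 = 0 ≡ 0 (mod 8).
    Then x = 7 + 11·0 = 7, valid modulo lcm(11, 8) = 88: x ≡ 7 (mod 88).
  Combine with x ≡ 2 (mod 5): since gcd(88, 5) = 1, we get a unique residue mod 440.
    Write x = 7 + 88·t and substitute into x ≡ 2 (mod 5): 88·t ≡ 2 − 7 = -5 (mod 5).
    Reduce coefficients mod 5: 3·t ≡ 0 (mod 5).
    The inverse of 3 mod 5 is 2 (since 3·2 = 6 = 1·5 + 1), so t ≡ 2·0 = 0 ≡ 0 (mod 5).
    Then x = 7 + 88·0 = 7, valid modulo lcm(88, 5) = 440: x ≡ 7 (mod 440).
Verify: 7 mod 11 = 7 ✓, 7 mod 8 = 7 ✓, 7 mod 5 = 2 ✓.

x ≡ 7 (mod 440).


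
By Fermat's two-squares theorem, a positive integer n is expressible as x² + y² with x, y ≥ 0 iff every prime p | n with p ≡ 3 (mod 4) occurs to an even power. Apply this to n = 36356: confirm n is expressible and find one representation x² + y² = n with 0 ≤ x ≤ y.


Step 1: Factor n = 36356 = 2^2 · 61 · 149.
Step 2: Check the mod-4 condition on each prime factor: 2 = 2 (special); 61 ≡ 1 (mod 4), exponent 1; 149 ≡ 1 (mod 4), exponent 1.
All primes ≡ 3 (mod 4) appear to even exponent (or don't appear), so by the two-squares theorem n IS expressible as a sum of two squares.
Step 3: Build a representation. Group n = k² · m with k = 2 and m = 61 · 149 = 9089 (a product of primes ≡ 1 (mod 4)); a representation of m scales to one of n via (k·x)² + (k·y)² = k²(x² + y²). Each prime p ≡ 1 (mod 4) is itself a sum of two squares; find a² by testing p − a² for a perfect square:
  61: 61 − 1² = 60, 61 − 2² = 57, 61 − 3² = 52, 61 − 4² = 45, 61 − 5² = 36 = 6² ⇒ 61 = 5² + 6².
  149: 149 − 1² = 148, 149 − 2² = 145, 149 − 3² = 140, 149 − 4² = 133, 149 − 5² = 124, 149 − 6² = 113, 149 − 7² = 100 = 10² ⇒ 149 = 7² + 10².
  Combine using the Brahmagupta–Fibonacci identity (a² + b²)(c² + d²) = (ac − bd)² + (ad + bc)² = (ac + bd)² + (ad − bc)²:
  61 · 149 = 9089: from (5² + 6²)(7² + 10²), take (5·7 − 6·10, 5·10 + 6·7) = (35 − 60, 50 + 42) = (-25, 92); dropping signs (only squares matter) gives (25, 92); check 25² + 92² = 625 + 8464 = 9089 ✓.
  Scale by k = 2: (2·25, 2·92) = (50, 184).
Step 4: Order so x ≤ y and verify: 50² + 184² = 2500 + 33856 = 36356 = n. ✓

n = 36356 = 50² + 184² (one valid representation with x ≤ y).


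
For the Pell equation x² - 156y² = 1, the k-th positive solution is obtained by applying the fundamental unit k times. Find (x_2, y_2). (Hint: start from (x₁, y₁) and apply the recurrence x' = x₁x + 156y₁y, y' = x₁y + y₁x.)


Step 1: Find the fundamental solution (x₁, y₁) of x² - 156y² = 1.
  Expand √156 as a continued fraction. a₀ = ⌊√156⌋ = 12; iterate m_{k+1} = d_k·a_k − m_k, d_{k+1} = (156 − m_{k+1}²)/d_k, a_{k+1} = ⌊(a₀ + m_{k+1})/d_{k+1}⌋ (starting m₀ = 0, d₀ = 1), with convergents p_k = a_k·p_{k-1} + p_{k-2}, q_k = a_k·q_{k-1} + q_{k-2} (p₋₁ = 1, q₋₁ = 0):
  k = 0: a₀ = 12; p₀/q₀ = 12/1; p₀² − 156·q₀² = 144 − 156 = -12.
  k = 1: m = 12, d = 12, a = ⌊(12 + 12)/12⌋ = 2; p/q = (2·12 + 1)/(2·1 + 0) = 25/2; p² − 156·q² = 625 − 624 = 1.
  The first convergent with p² − 156·q² = 1 gives the fundamental solution (x₁, y₁) = (25, 2).
Step 2: Apply the recurrence (x_{n+1}, y_{n+1}) = (x₁x_n + 156y₁y_n, x₁y_n + y₁x_n) repeatedly.
  From (x_1, y_1) = (25, 2): x_2 = 25·25 + 156·2·2 = 1249; y_2 = 25·2 + 2·25 = 100.
Step 3: Verify x_2² - 156·y_2² = 1560001 - 1560000 = 1 (should be 1). ✓

(x_1, y_1) = (25, 2); (x_2, y_2) = (1249, 100).


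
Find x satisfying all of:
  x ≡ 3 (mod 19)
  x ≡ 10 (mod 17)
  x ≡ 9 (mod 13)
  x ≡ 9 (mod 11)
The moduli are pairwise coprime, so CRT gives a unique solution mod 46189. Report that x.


Product of moduli M = 19 · 17 · 13 · 11 = 46189.
Merge one congruence at a time:
  Start: x ≡ 3 (mod 19).
  Combine with x ≡ 10 (mod 17); new modulus lcm = 323.
    Write x = 3 + 19·t and substitute into x ≡ 10 (mod 17): 19·t ≡ 10 − 3 = 7 (mod 17).
    Reduce coefficients mod 17: 2·t ≡ 7 (mod 17).
    The inverse of 2 mod 17 is 9 (since 2·9 = 18 = 1·17 + 1), so t ≡ 9·7 = 63 ≡ 12 (mod 17).
    Then x = 3 + 19·12 = 231, valid modulo lcm(19, 17) = 323: x ≡ 231 (mod 323).
  Combine with x ≡ 9 (mod 13); new modulus lcm = 4199.
    Write x = 231 + 323·t and substitute into x ≡ 9 (mod 13): 323·t ≡ 9 − 231 = -222 (mod 13).
    Reduce coefficients mod 13: 11·t ≡ 12 (mod 13).
    The inverse of 11 mod 13 is 6 (since 11·6 = 66 = 5·13 + 1), so t ≡ 6·12 = 72 ≡ 7 (mod 13).
    Then x = 231 + 323·7 = 2492, valid modulo lcm(323, 13) = 4199: x ≡ 2492 (mod 4199).
  Combine with x ≡ 9 (mod 11); new modulus lcm = 46189.
    Write x = 2492 + 4199·t and substitute into x ≡ 9 (mod 11): 4199·t ≡ 9 − 2492 = -2483 (mod 11).
    Reduce coefficients mod 11: 8·t ≡ 3 (mod 11).
    The inverse of 8 mod 11 is 7 (since 8·7 = 56 = 5·11 + 1), so t ≡ 7·3 = 21 ≡ 10 (mod 11).
    Then x = 2492 + 4199·10 = 44482, valid modulo lcm(4199, 11) = 46189: x ≡ 44482 (mod 46189).
Verify against each original: 44482 mod 19 = 3, 44482 mod 17 = 10, 44482 mod 13 = 9, 44482 mod 11 = 9.

x ≡ 44482 (mod 46189).
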